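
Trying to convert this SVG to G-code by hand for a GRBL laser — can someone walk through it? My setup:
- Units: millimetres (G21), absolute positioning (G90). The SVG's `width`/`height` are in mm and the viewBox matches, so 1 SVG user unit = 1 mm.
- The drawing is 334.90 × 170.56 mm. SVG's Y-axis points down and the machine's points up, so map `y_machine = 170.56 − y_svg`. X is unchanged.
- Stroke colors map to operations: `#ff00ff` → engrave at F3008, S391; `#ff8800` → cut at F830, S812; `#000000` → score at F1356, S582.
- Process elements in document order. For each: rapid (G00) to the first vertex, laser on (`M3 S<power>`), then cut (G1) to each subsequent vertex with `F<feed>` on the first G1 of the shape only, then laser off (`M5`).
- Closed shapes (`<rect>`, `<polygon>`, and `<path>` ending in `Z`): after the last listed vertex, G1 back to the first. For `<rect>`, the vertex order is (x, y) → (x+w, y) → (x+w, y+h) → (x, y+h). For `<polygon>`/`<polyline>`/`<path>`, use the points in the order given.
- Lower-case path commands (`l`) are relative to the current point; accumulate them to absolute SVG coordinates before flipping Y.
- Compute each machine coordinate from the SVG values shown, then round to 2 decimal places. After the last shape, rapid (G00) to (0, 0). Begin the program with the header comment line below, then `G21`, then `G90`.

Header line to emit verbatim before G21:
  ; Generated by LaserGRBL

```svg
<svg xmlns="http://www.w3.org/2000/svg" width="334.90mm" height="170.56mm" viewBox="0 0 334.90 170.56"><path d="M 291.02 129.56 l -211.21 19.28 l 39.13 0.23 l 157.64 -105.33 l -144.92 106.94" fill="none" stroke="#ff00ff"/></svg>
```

; Generated by LaserGRBL
G21
G90
G00 X291.02 Y41.00
M3 S391
G1 X79.81 Y21.72 F3008
G1 X118.94 Y21.49
G1 X276.58 Y126.82
G1 X131.66 Y19.88
M5
G00 X0.00 Y0.00

viewBox `0 0 334.90 170.56` with mm width/height → 1 unit = 1 mm. Flip: y_m = 170.56 − y_svg.

**Shape 1** — `<path>` open polyline, stroke `#ff00ff` → engrave (S391, F3008). Machine vertices: (291.02,41.00) → (79.81,21.72) → (118.94,21.49) → (276.58,126.82) → (131.66,19.88). Open path.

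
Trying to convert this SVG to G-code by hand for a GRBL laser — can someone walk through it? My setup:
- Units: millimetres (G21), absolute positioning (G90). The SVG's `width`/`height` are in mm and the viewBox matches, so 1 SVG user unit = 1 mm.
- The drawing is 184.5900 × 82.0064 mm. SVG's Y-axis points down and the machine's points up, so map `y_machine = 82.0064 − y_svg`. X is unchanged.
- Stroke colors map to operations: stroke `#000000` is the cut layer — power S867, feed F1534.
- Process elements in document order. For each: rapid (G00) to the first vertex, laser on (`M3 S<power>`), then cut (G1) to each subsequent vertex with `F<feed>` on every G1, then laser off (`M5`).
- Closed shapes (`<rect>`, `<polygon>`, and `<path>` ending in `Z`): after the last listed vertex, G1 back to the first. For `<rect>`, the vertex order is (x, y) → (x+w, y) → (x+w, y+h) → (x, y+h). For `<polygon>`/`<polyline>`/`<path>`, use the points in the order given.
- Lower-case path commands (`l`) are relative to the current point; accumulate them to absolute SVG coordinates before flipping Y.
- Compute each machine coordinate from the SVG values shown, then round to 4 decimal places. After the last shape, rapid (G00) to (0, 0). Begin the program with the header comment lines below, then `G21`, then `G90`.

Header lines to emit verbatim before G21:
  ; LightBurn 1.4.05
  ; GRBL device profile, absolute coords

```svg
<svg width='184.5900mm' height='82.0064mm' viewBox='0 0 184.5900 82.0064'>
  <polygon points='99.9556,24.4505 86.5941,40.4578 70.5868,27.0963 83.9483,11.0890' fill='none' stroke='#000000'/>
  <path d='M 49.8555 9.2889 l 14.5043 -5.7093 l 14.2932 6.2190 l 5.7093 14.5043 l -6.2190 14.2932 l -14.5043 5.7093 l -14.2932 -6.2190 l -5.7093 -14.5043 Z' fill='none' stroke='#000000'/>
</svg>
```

1 u = 1 mm; y_m = 82.0064 − y.

[1] `<polygon>` regular polygon, #000000→cut S867 F1534: (99.9556,57.5559) → (86.5941,41.5486) → (70.5868,54.9101) → (83.9483,70.9174) → (99.9556,57.5559) (closed)

[2] `<path>` regular polygon, #000000→cut S867 F1534: (49.8555,72.7175) → (64.3598,78.4268) → (78.6530,72.2078) → (84.3623,57.7035) → (78.1433,43.4103) → (63.6390,37.7010) → (49.3458,43.9200) → (43.6365,58.4243) → (49.8555,72.7175) (closed)

; LightBurn 1.4.05
; GRBL device profile, absolute coords
G21
G90
G00 X99.9556 Y57.5559
M3 S867
G1 X86.5941 Y41.5486 F1534
G1 X70.5868 Y54.9101 F1534
G1 X83.9483 Y70.9174 F1534
G1 X99.9556 Y57.5559 F1534
M5
G00 X49.8555 Y72.7175
M3 S867
G1 X64.3598 Y78.4268 F1534
G1 X78.6530 Y72.2078 F1534
G1 X84.3623 Y57.7035 F1534
G1 X78.1433 Y43.4103 F1534
G1 X63.6390 Y37.7010 F1534
G1 X49.3458 Y43.9200 F1534
G1 X43.6365 Y58.4243 F1534
G1 X49.8555 Y72.7175 F1534
M5
G00 X0.0000 Y0.0000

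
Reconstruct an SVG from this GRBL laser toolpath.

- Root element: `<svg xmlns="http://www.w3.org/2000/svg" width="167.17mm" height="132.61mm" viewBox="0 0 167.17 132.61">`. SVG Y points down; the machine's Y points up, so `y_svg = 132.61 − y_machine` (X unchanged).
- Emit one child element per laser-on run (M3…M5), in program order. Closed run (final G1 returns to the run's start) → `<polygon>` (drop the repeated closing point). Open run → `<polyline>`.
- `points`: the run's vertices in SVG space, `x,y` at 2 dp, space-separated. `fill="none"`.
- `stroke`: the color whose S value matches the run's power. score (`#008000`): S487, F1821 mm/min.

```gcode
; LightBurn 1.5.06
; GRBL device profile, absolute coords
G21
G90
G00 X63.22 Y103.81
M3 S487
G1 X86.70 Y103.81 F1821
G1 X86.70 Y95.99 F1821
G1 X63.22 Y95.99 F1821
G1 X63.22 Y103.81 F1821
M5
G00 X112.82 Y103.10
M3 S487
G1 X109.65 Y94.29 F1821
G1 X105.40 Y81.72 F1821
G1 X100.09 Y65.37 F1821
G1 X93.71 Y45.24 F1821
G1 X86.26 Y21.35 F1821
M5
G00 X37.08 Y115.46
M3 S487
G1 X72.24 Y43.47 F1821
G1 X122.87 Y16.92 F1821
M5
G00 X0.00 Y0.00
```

Each laser-on run becomes one SVG element. Flip Y back into SVG space with y_svg = 132.61 − y_machine. Every run uses S487, so all elements get stroke `#008000` (score).

Run 1: The run returns to its start, so emit a `<polygon>` with points (Y-flipped): 63.22,28.80 86.70,28.80 86.70,36.62 63.22,36.62.

Run 2: The run is open, so emit a `<polyline>` with points (Y-flipped): 112.82,29.51 109.65,38.32 105.40,50.89 100.09,67.24 93.71,87.37 86.26,111.26.

Run 3: The run is open, so emit a `<polyline>` with points (Y-flipped): 37.08,17.15 72.24,89.14 122.87,115.69.

<svg xmlns="http://www.w3.org/2000/svg" width="167.17mm" height="132.61mm" viewBox="0 0 167.17 132.61">
  <polygon points="63.22,28.80 86.70,28.80 86.70,36.62 63.22,36.62" fill="none" stroke="#008000"/>
  <polyline points="112.82,29.51 109.65,38.32 105.40,50.89 100.09,67.24 93.71,87.37 86.26,111.26" fill="none" stroke="#008000"/>
  <polyline points="37.08,17.15 72.24,89.14 122.87,115.69" fill="none" stroke="#008000"/>
</svg>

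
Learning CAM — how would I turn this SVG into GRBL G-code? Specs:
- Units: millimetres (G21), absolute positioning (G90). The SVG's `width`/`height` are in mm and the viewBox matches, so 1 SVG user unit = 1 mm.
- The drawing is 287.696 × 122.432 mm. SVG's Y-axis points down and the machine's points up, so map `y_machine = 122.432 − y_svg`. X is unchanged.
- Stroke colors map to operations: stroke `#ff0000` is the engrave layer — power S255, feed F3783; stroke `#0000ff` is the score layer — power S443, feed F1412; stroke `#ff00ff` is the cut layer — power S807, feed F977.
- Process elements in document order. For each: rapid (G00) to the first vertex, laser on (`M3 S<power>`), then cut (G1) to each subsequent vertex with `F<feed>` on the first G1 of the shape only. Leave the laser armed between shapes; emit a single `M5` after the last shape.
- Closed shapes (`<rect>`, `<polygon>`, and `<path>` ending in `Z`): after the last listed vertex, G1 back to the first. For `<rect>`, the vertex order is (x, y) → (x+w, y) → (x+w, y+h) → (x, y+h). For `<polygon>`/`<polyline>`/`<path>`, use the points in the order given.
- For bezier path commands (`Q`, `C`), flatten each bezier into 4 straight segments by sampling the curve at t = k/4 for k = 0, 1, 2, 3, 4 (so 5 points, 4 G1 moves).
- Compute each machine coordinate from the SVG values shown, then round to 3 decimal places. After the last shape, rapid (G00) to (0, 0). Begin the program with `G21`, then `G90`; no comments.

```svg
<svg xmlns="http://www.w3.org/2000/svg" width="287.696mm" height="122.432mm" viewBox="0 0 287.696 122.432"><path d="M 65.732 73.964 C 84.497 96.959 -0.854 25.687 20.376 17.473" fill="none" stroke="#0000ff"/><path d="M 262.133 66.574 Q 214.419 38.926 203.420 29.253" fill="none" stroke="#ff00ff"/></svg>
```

viewBox `0 0 287.696 122.432` with mm width/height → 1 unit = 1 mm. Flip: y_m = 122.432 − y_svg.

**Shape 1** — `<path>` cubic bezier, stroke `#0000ff` → score (S443, F1412). Control points (SVG): P0=(65.732,73.964), P1=(84.497,96.959), P2=(-0.854,25.687), P3=(20.376,17.473); sampled at t=k/4. Machine vertices: (65.732,48.468) → (63.576,46.439) → (42.130,65.010) → (21.145,89.433) → (20.376,104.959). Open path.

**Shape 2** — `<path>` quadratic bezier, stroke `#ff00ff` → cut (S807, F977). Control points (SVG): P0=(262.133,66.574), P1=(214.419,38.926), P2=(203.420,29.253); sampled at t=k/4. Machine vertices: (262.133,55.858) → (240.571,68.559) → (223.598,79.012) → (211.214,87.219) → (203.420,93.179). Open path.

G21
G90
G00 X65.732 Y48.468
M3 S443
G1 X63.576 Y46.439 F1412
G1 X42.130 Y65.010
G1 X21.145 Y89.433
G1 X20.376 Y104.959
G00 X262.133 Y55.858
M3 S807
G1 X240.571 Y68.559 F977
G1 X223.598 Y79.012
G1 X211.214 Y87.219
G1 X203.420 Y93.179
M5
G00 X0.000 Y0.000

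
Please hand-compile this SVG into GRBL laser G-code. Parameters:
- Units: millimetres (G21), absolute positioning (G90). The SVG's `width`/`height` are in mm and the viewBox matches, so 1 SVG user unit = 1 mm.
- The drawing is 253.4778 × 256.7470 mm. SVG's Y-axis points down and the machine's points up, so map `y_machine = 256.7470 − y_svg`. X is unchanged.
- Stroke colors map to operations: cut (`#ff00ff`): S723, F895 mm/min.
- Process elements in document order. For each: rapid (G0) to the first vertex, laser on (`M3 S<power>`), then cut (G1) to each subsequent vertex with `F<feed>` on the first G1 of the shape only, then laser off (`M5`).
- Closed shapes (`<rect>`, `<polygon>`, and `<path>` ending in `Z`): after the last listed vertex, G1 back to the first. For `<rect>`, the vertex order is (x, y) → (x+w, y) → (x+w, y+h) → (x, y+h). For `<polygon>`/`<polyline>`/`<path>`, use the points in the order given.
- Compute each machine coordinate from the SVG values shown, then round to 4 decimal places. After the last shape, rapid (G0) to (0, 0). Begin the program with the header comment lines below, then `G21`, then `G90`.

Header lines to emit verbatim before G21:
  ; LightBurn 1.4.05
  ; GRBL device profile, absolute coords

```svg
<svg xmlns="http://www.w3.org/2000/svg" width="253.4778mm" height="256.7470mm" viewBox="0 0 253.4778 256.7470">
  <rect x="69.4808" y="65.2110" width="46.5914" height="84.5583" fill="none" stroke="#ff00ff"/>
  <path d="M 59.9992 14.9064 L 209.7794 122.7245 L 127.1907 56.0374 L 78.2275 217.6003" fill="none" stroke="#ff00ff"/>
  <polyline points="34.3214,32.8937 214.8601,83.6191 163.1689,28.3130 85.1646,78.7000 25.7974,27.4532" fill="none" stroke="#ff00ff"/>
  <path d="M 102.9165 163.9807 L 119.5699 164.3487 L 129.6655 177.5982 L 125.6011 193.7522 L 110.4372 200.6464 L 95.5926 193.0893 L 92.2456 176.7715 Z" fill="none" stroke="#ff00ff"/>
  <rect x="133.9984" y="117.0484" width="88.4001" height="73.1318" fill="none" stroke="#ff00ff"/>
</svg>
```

; LightBurn 1.4.05
; GRBL device profile, absolute coords
G21
G90
G0 X69.4808 Y191.5360
M3 S723
G1 X116.0722 Y191.5360 F895
G1 X116.0722 Y106.9777
G1 X69.4808 Y106.9777
G1 X69.4808 Y191.5360
M5
G0 X59.9992 Y241.8406
M3 S723
G1 X209.7794 Y134.0225 F895
G1 X127.1907 Y200.7096
G1 X78.2275 Y39.1467
M5
G0 X34.3214 Y223.8533
M3 S723
G1 X214.8601 Y173.1279 F895
G1 X163.1689 Y228.4340
G1 X85.1646 Y178.0470
G1 X25.7974 Y229.2938
M5
G0 X102.9165 Y92.7663
M3 S723
G1 X119.5699 Y92.3983 F895
G1 X129.6655 Y79.1488
G1 X125.6011 Y62.9948
G1 X110.4372 Y56.1006
G1 X95.5926 Y63.6577
G1 X92.2456 Y79.9755
G1 X102.9165 Y92.7663
M5
G0 X133.9984 Y139.6986
M3 S723
G1 X222.3985 Y139.6986 F895
G1 X222.3985 Y66.5668
G1 X133.9984 Y66.5668
G1 X133.9984 Y139.6986
M5
G0 X0.0000 Y0.0000

Since the viewBox matches the mm dimensions, user units are millimetres directly. The only transform is the Y-flip y_m = 256.7470 − y_svg.

Shape 1 is a rectangle drawn with `<rect>`. Its stroke #ff00ff means cut at S723, F895. After flipping Y the toolpath is (69.4808,191.5360) → (116.0722,191.5360) → (116.0722,106.9777) → (69.4808,106.9777) → (69.4808,191.5360), returning to the start.

Shape 2 is a open polyline drawn with `<path>`. Its stroke #ff00ff means cut at S723, F895. After flipping Y the toolpath is (59.9992,241.8406) → (209.7794,134.0225) → (127.1907,200.7096) → (78.2275,39.1467).

Shape 3 is a open polyline drawn with `<polyline>`. Its stroke #ff00ff means cut at S723, F895. After flipping Y the toolpath is (34.3214,223.8533) → (214.8601,173.1279) → (163.1689,228.4340) → (85.1646,178.0470) → (25.7974,229.2938).

Shape 4 is a regular polygon drawn with `<path>`. Its stroke #ff00ff means cut at S723, F895. After flipping Y the toolpath is (102.9165,92.7663) → (119.5699,92.3983) → (129.6655,79.1488) → (125.6011,62.9948) → (110.4372,56.1006) → (95.5926,63.6577) → (92.2456,79.9755) → (102.9165,92.7663), returning to the start.

Shape 5 is a rectangle drawn with `<rect>`. Its stroke #ff00ff means cut at S723, F895. After flipping Y the toolpath is (133.9984,139.6986) → (222.3985,139.6986) → (222.3985,66.5668) → (133.9984,66.5668) → (133.9984,139.6986), returning to the start.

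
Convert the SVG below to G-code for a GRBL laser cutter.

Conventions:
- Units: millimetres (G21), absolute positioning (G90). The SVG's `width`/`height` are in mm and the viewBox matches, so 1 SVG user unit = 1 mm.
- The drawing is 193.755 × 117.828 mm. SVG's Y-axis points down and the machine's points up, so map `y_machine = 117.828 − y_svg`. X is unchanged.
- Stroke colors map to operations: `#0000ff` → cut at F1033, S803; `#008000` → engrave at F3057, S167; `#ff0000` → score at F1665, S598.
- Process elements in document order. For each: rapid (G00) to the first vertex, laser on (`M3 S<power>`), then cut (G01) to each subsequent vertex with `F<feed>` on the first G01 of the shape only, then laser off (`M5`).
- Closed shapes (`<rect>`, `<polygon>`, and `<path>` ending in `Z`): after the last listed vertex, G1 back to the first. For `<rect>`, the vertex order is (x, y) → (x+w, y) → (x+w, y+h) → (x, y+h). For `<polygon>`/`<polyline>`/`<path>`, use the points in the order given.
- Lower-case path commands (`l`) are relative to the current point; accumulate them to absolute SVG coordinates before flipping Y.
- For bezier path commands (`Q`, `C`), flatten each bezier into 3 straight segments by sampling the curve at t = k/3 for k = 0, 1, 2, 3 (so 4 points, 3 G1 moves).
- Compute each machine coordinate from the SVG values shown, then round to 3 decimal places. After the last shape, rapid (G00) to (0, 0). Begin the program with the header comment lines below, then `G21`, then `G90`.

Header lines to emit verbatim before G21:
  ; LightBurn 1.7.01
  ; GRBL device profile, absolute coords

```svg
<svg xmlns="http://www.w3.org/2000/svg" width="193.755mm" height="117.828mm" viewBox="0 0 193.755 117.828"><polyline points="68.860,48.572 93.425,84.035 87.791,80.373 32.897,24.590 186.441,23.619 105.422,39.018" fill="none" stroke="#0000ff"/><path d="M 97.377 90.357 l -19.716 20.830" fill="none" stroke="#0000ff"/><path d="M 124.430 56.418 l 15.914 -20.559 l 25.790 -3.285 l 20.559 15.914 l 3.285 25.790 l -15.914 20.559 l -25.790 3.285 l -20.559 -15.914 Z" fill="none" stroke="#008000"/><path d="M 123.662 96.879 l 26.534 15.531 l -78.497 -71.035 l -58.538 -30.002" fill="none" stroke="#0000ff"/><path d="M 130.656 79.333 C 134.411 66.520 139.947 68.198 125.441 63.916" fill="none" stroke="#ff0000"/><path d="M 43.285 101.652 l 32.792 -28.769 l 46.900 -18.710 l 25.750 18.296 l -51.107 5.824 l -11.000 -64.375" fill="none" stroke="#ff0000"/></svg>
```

viewBox `0 0 193.755 117.828` with mm width/height → 1 unit = 1 mm. Flip: y_m = 117.828 − y_svg.

**Shape 1** — `<polyline>` open polyline, stroke `#0000ff` → cut (S803, F1033). Machine vertices: (68.860,69.256) → (93.425,33.793) → (87.791,37.455) → (32.897,93.238) → (186.441,94.209) → (105.422,78.810). Open path.

**Shape 2** — `<path>` line segment, stroke `#0000ff` → cut (S803, F1033). Machine vertices: (97.377,27.471) → (77.661,6.641). Open path.

**Shape 3** — `<path>` regular polygon, stroke `#008000` → engrave (S167, F3057). Machine vertices: (124.430,61.410) → (140.344,81.969) → (166.134,85.254) → (186.693,69.340) → (189.978,43.550) → (174.064,22.991) → (148.274,19.706) → (127.715,35.620) → (124.430,61.410). Closed: final G1 returns to the first vertex.

**Shape 4** — `<path>` open polyline, stroke `#0000ff` → cut (S803, F1033). Machine vertices: (123.662,20.949) → (150.196,5.418) → (71.699,76.453) → (13.161,106.455). Open path.

**Shape 5** — `<path>` cubic bezier, stroke `#ff0000` → score (S598, F1665). Control points (SVG): P0=(130.656,79.333), P1=(134.411,66.520), P2=(139.947,68.198), P3=(125.441,63.916); sampled at t=k/3. Machine vertices: (130.656,38.495) → (134.196,47.235) → (134.075,50.859) → (125.441,53.912). Open path.

**Shape 6** — `<path>` open polyline, stroke `#ff0000` → score (S598, F1665). Machine vertices: (43.285,16.176) → (76.077,44.945) → (122.977,63.655) → (148.727,45.359) → (97.620,39.535) → (86.620,103.910). Open path.

; LightBurn 1.7.01
; GRBL device profile, absolute coords
G21
G90
G00 X68.860 Y69.256
M3 S803
G01 X93.425 Y33.793 F1033
G01 X87.791 Y37.455
G01 X32.897 Y93.238
G01 X186.441 Y94.209
G01 X105.422 Y78.810
M5
G00 X97.377 Y27.471
M3 S803
G01 X77.661 Y6.641 F1033
M5
G00 X124.430 Y61.410
M3 S167
G01 X140.344 Y81.969 F3057
G01 X166.134 Y85.254
G01 X186.693 Y69.340
G01 X189.978 Y43.550
G01 X174.064 Y22.991
G01 X148.274 Y19.706
G01 X127.715 Y35.620
G01 X124.430 Y61.410
M5
G00 X123.662 Y20.949
M3 S803
G01 X150.196 Y5.418 F1033
G01 X71.699 Y76.453
G01 X13.161 Y106.455
M5
G00 X130.656 Y38.495
M3 S598
G01 X134.196 Y47.235 F1665
G01 X134.075 Y50.859
G01 X125.441 Y53.912
M5
G00 X43.285 Y16.176
M3 S598
G01 X76.077 Y44.945 F1665
G01 X122.977 Y63.655
G01 X148.727 Y45.359
G01 X97.620 Y39.535
G01 X86.620 Y103.910
M5
G00 X0.000 Y0.000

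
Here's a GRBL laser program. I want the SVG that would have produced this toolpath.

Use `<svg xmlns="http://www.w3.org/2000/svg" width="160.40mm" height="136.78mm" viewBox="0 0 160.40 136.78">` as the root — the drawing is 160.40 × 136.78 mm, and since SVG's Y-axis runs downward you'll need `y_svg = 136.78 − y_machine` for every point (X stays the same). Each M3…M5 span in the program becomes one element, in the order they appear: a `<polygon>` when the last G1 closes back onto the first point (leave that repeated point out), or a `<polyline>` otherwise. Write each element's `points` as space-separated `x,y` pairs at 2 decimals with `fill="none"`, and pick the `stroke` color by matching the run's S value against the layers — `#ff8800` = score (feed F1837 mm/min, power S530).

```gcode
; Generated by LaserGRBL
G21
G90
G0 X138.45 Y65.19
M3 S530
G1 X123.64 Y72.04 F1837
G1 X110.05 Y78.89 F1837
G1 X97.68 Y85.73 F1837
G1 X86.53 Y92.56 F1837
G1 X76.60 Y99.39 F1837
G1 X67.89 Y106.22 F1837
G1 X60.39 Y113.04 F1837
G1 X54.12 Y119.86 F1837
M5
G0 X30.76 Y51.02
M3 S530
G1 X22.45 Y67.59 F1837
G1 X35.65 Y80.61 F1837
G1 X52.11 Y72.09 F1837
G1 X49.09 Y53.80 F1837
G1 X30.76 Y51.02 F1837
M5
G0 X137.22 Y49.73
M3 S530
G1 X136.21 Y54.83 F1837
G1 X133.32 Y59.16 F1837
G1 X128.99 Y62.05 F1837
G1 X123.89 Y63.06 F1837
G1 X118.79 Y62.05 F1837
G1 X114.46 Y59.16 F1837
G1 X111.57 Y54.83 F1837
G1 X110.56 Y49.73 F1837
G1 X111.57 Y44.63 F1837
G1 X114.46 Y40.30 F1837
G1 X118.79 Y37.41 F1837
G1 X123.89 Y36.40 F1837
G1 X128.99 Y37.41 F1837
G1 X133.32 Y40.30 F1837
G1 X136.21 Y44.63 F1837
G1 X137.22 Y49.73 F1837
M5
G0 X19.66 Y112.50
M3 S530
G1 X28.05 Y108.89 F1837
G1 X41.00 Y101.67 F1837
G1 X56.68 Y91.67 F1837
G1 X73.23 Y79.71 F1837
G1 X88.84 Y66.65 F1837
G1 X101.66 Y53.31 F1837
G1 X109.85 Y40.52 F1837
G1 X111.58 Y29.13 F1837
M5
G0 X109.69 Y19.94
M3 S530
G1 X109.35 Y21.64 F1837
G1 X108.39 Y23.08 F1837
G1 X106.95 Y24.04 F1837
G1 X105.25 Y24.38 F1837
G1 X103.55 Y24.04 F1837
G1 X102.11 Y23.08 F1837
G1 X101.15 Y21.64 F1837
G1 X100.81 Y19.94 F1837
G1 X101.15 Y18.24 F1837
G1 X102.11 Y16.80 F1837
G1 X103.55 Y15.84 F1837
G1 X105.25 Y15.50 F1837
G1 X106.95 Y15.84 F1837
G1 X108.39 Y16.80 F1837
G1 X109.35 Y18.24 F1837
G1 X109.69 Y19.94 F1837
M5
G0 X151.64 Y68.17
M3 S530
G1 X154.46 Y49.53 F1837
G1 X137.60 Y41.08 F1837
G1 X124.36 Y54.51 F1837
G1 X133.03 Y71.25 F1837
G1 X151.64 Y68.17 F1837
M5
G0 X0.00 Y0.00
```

Each laser-on run becomes one SVG element. Flip Y back into SVG space with y_svg = 136.78 − y_machine. Every run uses S530, so all elements get stroke `#ff8800` (score).

Run 1: The run is open, so emit a `<polyline>` with points (Y-flipped): 138.45,71.59 123.64,64.74 110.05,57.89 97.68,51.05 86.53,44.22 76.60,37.39 67.89,30.56 60.39,23.74 54.12,16.92.

Run 2: The run returns to its start, so emit a `<polygon>` with points (Y-flipped): 30.76,85.76 22.45,69.19 35.65,56.17 52.11,64.69 49.09,82.98.

Run 3: The run returns to its start, so emit a `<polygon>` with points (Y-flipped): 137.22,87.05 136.21,81.95 133.32,77.62 128.99,74.73 123.89,73.72 118.79,74.73 114.46,77.62 111.57,81.95 110.56,87.05 111.57,92.15 114.46,96.48 118.79,99.37 123.89,100.38 128.99,99.37 133.32,96.48 136.21,92.15.

Run 4: The run is open, so emit a `<polyline>` with points (Y-flipped): 19.66,24.28 28.05,27.89 41.00,35.11 56.68,45.11 73.23,57.07 88.84,70.13 101.66,83.47 109.85,96.26 111.58,107.65.

Run 5: The run returns to its start, so emit a `<polygon>` with points (Y-flipped): 109.69,116.84 109.35,115.14 108.39,113.70 106.95,112.74 105.25,112.40 103.55,112.74 102.11,113.70 101.15,115.14 100.81,116.84 101.15,118.54 102.11,119.98 103.55,120.94 105.25,121.28 106.95,120.94 108.39,119.98 109.35,118.54.

Run 6: The run returns to its start, so emit a `<polygon>` with points (Y-flipped): 151.64,68.61 154.46,87.25 137.60,95.70 124.36,82.27 133.03,65.53.

<svg xmlns="http://www.w3.org/2000/svg" width="160.40mm" height="136.78mm" viewBox="0 0 160.40 136.78">
  <polyline points="138.45,71.59 123.64,64.74 110.05,57.89 97.68,51.05 86.53,44.22 76.60,37.39 67.89,30.56 60.39,23.74 54.12,16.92" fill="none" stroke="#ff8800"/>
  <polygon points="30.76,85.76 22.45,69.19 35.65,56.17 52.11,64.69 49.09,82.98" fill="none" stroke="#ff8800"/>
  <polygon points="137.22,87.05 136.21,81.95 133.32,77.62 128.99,74.73 123.89,73.72 118.79,74.73 114.46,77.62 111.57,81.95 110.56,87.05 111.57,92.15 114.46,96.48 118.79,99.37 123.89,100.38 128.99,99.37 133.32,96.48 136.21,92.15" fill="none" stroke="#ff8800"/>
  <polyline points="19.66,24.28 28.05,27.89 41.00,35.11 56.68,45.11 73.23,57.07 88.84,70.13 101.66,83.47 109.85,96.26 111.58,107.65" fill="none" stroke="#ff8800"/>
  <polygon points="109.69,116.84 109.35,115.14 108.39,113.70 106.95,112.74 105.25,112.40 103.55,112.74 102.11,113.70 101.15,115.14 100.81,116.84 101.15,118.54 102.11,119.98 103.55,120.94 105.25,121.28 106.95,120.94 108.39,119.98 109.35,118.54" fill="none" stroke="#ff8800"/>
  <polygon points="151.64,68.61 154.46,87.25 137.60,95.70 124.36,82.27 133.03,65.53" fill="none" stroke="#ff8800"/>
</svg>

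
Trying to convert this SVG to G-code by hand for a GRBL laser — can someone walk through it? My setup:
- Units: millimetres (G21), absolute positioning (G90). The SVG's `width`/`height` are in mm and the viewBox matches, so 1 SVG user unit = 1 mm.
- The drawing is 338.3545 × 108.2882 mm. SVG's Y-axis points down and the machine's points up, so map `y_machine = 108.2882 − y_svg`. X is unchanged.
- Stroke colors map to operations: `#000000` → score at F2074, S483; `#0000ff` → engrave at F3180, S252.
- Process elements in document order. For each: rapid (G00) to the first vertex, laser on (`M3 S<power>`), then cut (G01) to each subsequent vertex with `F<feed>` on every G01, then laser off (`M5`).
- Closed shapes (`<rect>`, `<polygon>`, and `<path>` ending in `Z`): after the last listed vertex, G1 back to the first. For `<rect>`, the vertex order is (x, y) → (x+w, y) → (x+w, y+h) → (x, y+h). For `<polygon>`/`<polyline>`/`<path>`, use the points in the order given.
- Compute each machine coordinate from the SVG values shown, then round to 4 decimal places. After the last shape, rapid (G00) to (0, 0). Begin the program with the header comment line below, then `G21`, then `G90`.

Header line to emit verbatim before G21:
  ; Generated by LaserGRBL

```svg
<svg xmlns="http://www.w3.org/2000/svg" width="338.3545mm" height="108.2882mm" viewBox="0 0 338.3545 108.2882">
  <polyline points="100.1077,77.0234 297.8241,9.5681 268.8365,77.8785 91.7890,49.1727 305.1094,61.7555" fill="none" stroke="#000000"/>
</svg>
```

; Generated by LaserGRBL
G21
G90
G00 X100.1077 Y31.2648
M3 S483
G01 X297.8241 Y98.7201 F2074
G01 X268.8365 Y30.4097 F2074
G01 X91.7890 Y59.1155 F2074
G01 X305.1094 Y46.5327 F2074
M5
G00 X0.0000 Y0.0000

Since the viewBox matches the mm dimensions, user units are millimetres directly. The only transform is the Y-flip y_m = 108.2882 − y_svg.

Shape 1 is a open polyline drawn with `<polyline>`. Its stroke #000000 means score at S483, F2074. After flipping Y the toolpath is (100.1077,31.2648) → (297.8241,98.7201) → (268.8365,30.4097) → (91.7890,59.1155) → (305.1094,46.5327).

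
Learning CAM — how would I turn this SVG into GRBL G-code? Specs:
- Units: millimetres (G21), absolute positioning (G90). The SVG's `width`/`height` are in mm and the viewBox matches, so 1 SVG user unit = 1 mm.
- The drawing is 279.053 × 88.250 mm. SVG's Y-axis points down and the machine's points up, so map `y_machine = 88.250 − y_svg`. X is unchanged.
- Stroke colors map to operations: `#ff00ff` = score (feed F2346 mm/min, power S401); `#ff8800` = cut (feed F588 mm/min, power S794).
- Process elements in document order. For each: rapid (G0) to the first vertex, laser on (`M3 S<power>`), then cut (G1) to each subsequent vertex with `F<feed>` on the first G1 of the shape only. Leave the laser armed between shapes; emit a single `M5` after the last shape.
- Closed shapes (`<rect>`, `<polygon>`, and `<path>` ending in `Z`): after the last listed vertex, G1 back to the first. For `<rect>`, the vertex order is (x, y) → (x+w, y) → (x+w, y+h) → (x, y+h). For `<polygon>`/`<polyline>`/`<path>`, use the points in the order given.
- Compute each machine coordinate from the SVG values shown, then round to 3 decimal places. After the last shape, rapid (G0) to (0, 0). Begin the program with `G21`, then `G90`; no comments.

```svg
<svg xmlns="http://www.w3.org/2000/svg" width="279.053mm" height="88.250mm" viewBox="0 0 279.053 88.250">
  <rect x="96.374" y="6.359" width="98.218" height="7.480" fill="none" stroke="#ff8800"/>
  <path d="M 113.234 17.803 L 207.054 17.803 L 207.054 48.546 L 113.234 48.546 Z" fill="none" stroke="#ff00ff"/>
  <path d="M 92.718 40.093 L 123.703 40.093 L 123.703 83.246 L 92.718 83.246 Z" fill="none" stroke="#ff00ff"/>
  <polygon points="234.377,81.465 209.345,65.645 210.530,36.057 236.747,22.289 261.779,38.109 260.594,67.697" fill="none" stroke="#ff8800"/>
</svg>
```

G21
G90
G0 X96.374 Y81.891
M3 S794
G1 X194.592 Y81.891 F588
G1 X194.592 Y74.411
G1 X96.374 Y74.411
G1 X96.374 Y81.891
G0 X113.234 Y70.447
M3 S401
G1 X207.054 Y70.447 F2346
G1 X207.054 Y39.704
G1 X113.234 Y39.704
G1 X113.234 Y70.447
G0 X92.718 Y48.157
M3 S401
G1 X123.703 Y48.157 F2346
G1 X123.703 Y5.004
G1 X92.718 Y5.004
G1 X92.718 Y48.157
G0 X234.377 Y6.785
M3 S794
G1 X209.345 Y22.605 F588
G1 X210.530 Y52.193
G1 X236.747 Y65.961
G1 X261.779 Y50.141
G1 X260.594 Y20.553
G1 X234.377 Y6.785
M5
G0 X0.000 Y0.000

viewBox `0 0 279.053 88.250` with mm width/height → 1 unit = 1 mm. Flip: y_m = 88.250 − y_svg.

**Shape 1** — `<rect>` rectangle, stroke `#ff8800` → cut (S794, F588). Machine vertices: (96.374,81.891) → (194.592,81.891) → (194.592,74.411) → (96.374,74.411) → (96.374,81.891). Closed: final G1 returns to the first vertex.

**Shape 2** — `<path>` rectangle, stroke `#ff00ff` → score (S401, F2346). Machine vertices: (113.234,70.447) → (207.054,70.447) → (207.054,39.704) → (113.234,39.704) → (113.234,70.447). Closed: final G1 returns to the first vertex.

**Shape 3** — `<path>` rectangle, stroke `#ff00ff` → score (S401, F2346). Machine vertices: (92.718,48.157) → (123.703,48.157) → (123.703,5.004) → (92.718,5.004) → (92.718,48.157). Closed: final G1 returns to the first vertex.

**Shape 4** — `<polygon>` regular polygon, stroke `#ff8800` → cut (S794, F588). Machine vertices: (234.377,6.785) → (209.345,22.605) → (210.530,52.193) → (236.747,65.961) → (261.779,50.141) → (260.594,20.553) → (234.377,6.785). Closed: final G1 returns to the first vertex.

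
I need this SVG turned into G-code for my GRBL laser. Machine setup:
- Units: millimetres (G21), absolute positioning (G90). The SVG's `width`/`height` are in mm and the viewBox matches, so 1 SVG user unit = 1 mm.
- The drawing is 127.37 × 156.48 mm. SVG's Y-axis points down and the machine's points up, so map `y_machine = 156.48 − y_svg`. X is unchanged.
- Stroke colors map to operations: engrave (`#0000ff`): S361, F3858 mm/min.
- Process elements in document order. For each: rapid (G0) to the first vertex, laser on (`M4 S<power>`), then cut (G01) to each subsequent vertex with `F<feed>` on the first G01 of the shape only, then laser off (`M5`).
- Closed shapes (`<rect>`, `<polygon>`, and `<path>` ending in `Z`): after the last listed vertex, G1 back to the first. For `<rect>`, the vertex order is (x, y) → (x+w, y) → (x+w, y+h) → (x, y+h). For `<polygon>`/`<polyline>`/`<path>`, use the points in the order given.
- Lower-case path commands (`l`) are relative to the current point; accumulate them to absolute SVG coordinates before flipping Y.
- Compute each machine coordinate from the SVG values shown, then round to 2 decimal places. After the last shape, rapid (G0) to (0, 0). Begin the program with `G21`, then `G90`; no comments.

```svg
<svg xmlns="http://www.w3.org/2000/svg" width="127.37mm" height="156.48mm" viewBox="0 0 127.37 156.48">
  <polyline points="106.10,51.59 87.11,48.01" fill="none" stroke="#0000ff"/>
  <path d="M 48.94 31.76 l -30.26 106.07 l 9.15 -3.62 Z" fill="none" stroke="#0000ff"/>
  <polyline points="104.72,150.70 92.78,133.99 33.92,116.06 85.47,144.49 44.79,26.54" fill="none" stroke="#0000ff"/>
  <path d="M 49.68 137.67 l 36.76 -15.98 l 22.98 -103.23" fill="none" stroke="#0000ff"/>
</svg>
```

1 u = 1 mm; y_m = 156.48 − y.

[1] `<polyline>` line segment, #0000ff→engrave S361 F3858: (106.10,104.89) → (87.11,108.47)

[2] `<path>` closed polygon, #0000ff→engrave S361 F3858: (48.94,124.72) → (18.68,18.65) → (27.83,22.27) → (48.94,124.72) (closed)

[3] `<polyline>` open polyline, #0000ff→engrave S361 F3858: (104.72,5.78) → (92.78,22.49) → (33.92,40.42) → (85.47,11.99) → (44.79,129.94)

[4] `<path>` open polyline, #0000ff→engrave S361 F3858: (49.68,18.81) → (86.44,34.79) → (109.42,138.02)

G21
G90
G0 X106.10 Y104.89
M4 S361
G01 X87.11 Y108.47 F3858
M5
G0 X48.94 Y124.72
M4 S361
G01 X18.68 Y18.65 F3858
G01 X27.83 Y22.27
G01 X48.94 Y124.72
M5
G0 X104.72 Y5.78
M4 S361
G01 X92.78 Y22.49 F3858
G01 X33.92 Y40.42
G01 X85.47 Y11.99
G01 X44.79 Y129.94
M5
G0 X49.68 Y18.81
M4 S361
G01 X86.44 Y34.79 F3858
G01 X109.42 Y138.02
M5
G0 X0.00 Y0.00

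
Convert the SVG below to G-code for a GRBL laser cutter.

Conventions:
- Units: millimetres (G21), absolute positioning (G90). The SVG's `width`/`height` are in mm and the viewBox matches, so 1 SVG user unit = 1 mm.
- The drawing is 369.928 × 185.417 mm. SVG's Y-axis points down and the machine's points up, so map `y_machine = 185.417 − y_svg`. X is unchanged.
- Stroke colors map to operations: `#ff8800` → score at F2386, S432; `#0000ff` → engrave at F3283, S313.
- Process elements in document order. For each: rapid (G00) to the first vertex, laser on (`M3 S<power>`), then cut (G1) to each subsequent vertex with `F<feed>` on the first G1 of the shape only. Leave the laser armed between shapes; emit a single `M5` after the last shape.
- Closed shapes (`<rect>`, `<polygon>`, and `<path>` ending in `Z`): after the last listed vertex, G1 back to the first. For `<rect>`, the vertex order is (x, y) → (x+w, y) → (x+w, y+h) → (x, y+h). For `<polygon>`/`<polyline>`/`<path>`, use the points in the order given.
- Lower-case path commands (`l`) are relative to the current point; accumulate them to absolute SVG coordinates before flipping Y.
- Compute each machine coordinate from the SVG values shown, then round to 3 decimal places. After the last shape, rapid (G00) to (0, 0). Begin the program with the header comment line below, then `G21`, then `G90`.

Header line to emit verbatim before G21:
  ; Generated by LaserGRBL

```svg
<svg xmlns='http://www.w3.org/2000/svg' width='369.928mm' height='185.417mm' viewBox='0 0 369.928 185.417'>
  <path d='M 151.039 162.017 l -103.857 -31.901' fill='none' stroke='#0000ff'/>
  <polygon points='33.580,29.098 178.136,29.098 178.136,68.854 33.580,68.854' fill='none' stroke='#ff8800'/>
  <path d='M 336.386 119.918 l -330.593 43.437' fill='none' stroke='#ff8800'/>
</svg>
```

; Generated by LaserGRBL
G21
G90
G00 X151.039 Y23.400
M3 S313
G1 X47.182 Y55.301 F3283
G00 X33.580 Y156.319
M3 S432
G1 X178.136 Y156.319 F2386
G1 X178.136 Y116.563
G1 X33.580 Y116.563
G1 X33.580 Y156.319
G00 X336.386 Y65.499
M3 S432
G1 X5.793 Y22.062 F2386
M5
G00 X0.000 Y0.000

Since the viewBox matches the mm dimensions, user units are millimetres directly. The only transform is the Y-flip y_m = 185.417 − y_svg.

Shape 1 is a line segment drawn with `<path>`. Its stroke #0000ff means engrave at S313, F3283. After flipping Y the toolpath is (151.039,23.400) → (47.182,55.301).

Shape 2 is a rectangle drawn with `<polygon>`. Its stroke #ff8800 means score at S432, F2386. After flipping Y the toolpath is (33.580,156.319) → (178.136,156.319) → (178.136,116.563) → (33.580,116.563) → (33.580,156.319), returning to the start.

Shape 3 is a line segment drawn with `<path>`. Its stroke #ff8800 means score at S432, F2386. After flipping Y the toolpath is (336.386,65.499) → (5.793,22.062).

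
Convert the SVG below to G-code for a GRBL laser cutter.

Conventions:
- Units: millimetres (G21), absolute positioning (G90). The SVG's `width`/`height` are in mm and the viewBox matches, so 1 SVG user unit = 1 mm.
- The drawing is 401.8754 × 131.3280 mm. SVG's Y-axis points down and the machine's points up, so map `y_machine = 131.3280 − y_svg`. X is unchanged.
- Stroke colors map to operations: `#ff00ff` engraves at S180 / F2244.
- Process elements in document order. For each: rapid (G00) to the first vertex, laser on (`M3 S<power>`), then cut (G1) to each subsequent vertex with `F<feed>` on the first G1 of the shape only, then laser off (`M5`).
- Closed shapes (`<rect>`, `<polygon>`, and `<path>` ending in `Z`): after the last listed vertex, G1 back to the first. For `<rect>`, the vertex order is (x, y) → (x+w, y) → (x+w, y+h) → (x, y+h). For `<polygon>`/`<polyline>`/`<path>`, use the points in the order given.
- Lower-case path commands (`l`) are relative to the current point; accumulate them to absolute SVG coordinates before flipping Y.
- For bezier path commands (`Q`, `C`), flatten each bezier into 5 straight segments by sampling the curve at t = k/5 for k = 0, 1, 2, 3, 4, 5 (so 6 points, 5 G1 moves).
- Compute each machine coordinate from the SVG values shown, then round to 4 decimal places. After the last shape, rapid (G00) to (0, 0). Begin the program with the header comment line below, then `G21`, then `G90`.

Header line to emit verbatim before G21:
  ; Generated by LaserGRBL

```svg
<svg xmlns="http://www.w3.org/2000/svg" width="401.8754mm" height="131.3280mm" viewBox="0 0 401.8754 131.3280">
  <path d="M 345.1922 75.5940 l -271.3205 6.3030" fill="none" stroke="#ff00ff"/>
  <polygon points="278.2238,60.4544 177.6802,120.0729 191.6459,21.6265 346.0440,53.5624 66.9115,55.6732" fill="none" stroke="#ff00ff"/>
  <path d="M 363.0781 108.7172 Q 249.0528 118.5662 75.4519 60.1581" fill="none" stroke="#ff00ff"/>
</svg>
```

Since the viewBox matches the mm dimensions, user units are millimetres directly. The only transform is the Y-flip y_m = 131.3280 − y_svg.

Shape 1 is a line segment drawn with `<path>`. Its stroke #ff00ff means engrave at S180, F2244. After flipping Y the toolpath is (345.1922,55.7340) → (73.8717,49.4310).

Shape 2 is a closed polygon drawn with `<polygon>`. Its stroke #ff00ff means engrave at S180, F2244. After flipping Y the toolpath is (278.2238,70.8736) → (177.6802,11.2551) → (191.6459,109.7015) → (346.0440,77.7656) → (66.9115,75.6548) → (278.2238,70.8736), returning to the start.

Shape 3 is a quadratic bezier drawn with `<path>`. Its stroke #ff00ff means engrave at S180, F2244. After flipping Y the toolpath is (363.0781,22.6108) → (315.0850,21.4015) → (262.3258,25.6527) → (204.8005,35.3646) → (142.5092,50.5369) → (75.4519,71.1699).

; Generated by LaserGRBL
G21
G90
G00 X345.1922 Y55.7340
M3 S180
G1 X73.8717 Y49.4310 F2244
M5
G00 X278.2238 Y70.8736
M3 S180
G1 X177.6802 Y11.2551 F2244
G1 X191.6459 Y109.7015
G1 X346.0440 Y77.7656
G1 X66.9115 Y75.6548
G1 X278.2238 Y70.8736
M5
G00 X363.0781 Y22.6108
M3 S180
G1 X315.0850 Y21.4015 F2244
G1 X262.3258 Y25.6527
G1 X204.8005 Y35.3646
G1 X142.5092 Y50.5369
G1 X75.4519 Y71.1699
M5
G00 X0.0000 Y0.0000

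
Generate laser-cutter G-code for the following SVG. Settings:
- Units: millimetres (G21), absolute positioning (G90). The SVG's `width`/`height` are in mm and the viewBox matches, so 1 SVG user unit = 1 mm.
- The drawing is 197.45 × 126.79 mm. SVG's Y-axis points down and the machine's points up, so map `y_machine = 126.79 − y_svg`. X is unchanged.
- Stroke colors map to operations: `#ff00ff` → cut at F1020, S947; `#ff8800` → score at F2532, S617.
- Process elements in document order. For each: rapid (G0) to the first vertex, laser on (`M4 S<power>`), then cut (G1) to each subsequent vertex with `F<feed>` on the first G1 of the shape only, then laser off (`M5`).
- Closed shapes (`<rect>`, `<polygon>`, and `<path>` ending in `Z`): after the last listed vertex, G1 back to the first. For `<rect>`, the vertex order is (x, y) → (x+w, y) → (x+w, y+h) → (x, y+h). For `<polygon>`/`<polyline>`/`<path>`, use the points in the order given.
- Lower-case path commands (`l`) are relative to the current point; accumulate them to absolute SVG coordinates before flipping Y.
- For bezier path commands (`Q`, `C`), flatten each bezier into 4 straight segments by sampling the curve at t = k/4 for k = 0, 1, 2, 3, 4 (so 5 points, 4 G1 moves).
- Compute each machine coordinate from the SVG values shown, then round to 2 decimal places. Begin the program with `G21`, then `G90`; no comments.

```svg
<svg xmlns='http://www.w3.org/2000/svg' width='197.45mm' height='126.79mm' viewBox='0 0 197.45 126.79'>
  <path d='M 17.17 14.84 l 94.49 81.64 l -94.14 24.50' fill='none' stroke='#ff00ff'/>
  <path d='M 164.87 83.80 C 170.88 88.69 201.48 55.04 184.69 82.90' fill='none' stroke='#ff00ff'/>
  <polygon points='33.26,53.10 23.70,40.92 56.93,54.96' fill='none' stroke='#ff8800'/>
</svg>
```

viewBox `0 0 197.45 126.79` with mm width/height → 1 unit = 1 mm. Flip: y_m = 126.79 − y_svg.

**Shape 1** — `<path>` open polyline, stroke `#ff00ff` → cut (S947, F1020). Machine vertices: (17.17,111.95) → (111.66,30.31) → (17.52,5.81). Open path.

**Shape 2** — `<path>` cubic bezier, stroke `#ff00ff` → cut (S947, F1020). Control points (SVG): P0=(164.87,83.80), P1=(170.88,88.69), P2=(201.48,55.04), P3=(184.69,82.90); sampled at t=k/4. Machine vertices: (164.87,42.99) → (172.86,44.99) → (183.33,52.05) → (189.52,54.82) → (184.69,43.89). Open path.

**Shape 3** — `<polygon>` closed polygon, stroke `#ff8800` → score (S617, F2532). Machine vertices: (33.26,73.69) → (23.70,85.87) → (56.93,71.83) → (33.26,73.69). Closed: final G1 returns to the first vertex.

G21
G90
G0 X17.17 Y111.95
M4 S947
G1 X111.66 Y30.31 F1020
G1 X17.52 Y5.81
M5
G0 X164.87 Y42.99
M4 S947
G1 X172.86 Y44.99 F1020
G1 X183.33 Y52.05
G1 X189.52 Y54.82
G1 X184.69 Y43.89
M5
G0 X33.26 Y73.69
M4 S617
G1 X23.70 Y85.87 F2532
G1 X56.93 Y71.83
G1 X33.26 Y73.69
M5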